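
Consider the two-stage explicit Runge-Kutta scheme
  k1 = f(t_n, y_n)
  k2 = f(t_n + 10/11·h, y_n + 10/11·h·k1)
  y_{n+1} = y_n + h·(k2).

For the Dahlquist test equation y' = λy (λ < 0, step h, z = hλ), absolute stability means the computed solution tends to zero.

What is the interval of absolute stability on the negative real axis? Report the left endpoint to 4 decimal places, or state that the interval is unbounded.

z∈(-1.1000,0).

On y'=λy, z=hλ:
  k1=λy_n ⇒ h·k1=z·y_n;  k2=λ(1+10/11z)y_n ⇒ h·k2=z(1+10/11z)y_n
  y_{n+1}/y_n = 1 + z(1+10/11z) = 1 + z + 10/11z²
  R(z) = 1 + z + 10/11z².

Need |R(x)|<1, x<0.
x=-1.02: |R|=0.9258
R=1: x+10/11x²=0 ⇒ x=−11/10=-1.1000; min R=1−1/(4·10/11)=0.7250>−1
Confirm numerically:
  x=-0.861: |R|=0.81293 <1
  x=-0.612: |R|=0.72849 <1
  x=-0.481: |R|=0.72933 <1
  x=-1.446: |R|=1.45483 >1
  x=-1.340: |R|=1.29236 >1
  x=-1.228: |R|=1.14289 >1
Stable set (-1.1000, 0).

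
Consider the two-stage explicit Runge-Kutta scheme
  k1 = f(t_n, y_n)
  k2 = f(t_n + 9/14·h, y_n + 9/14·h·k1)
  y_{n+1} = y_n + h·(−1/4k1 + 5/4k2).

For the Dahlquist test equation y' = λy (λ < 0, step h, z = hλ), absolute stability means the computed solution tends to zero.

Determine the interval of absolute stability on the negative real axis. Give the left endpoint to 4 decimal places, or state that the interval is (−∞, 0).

With y'=λy (z=hλ):
  k1=λy_n ⇒ h·k1=z·y_n;  k2=λ(1+9/14z)y_n ⇒ h·k2=z(1+9/14z)y_n
  y_{n+1}/y_n = 1 − 1/4z + 5/4z(1+9/14z) = 1 + z + 45/56z²
  R(z) = 1 + z + 45/56z².

Need |R(x)|<1, x<0.
x=-1.16: |R|=0.9213
R=1: x+45/56x²=0 ⇒ x=−56/45=-1.2444; min R=1−1/(4·45/56)=0.6889>−1
Confirm numerically:
  x=-1.011: |R|=0.81035 <1
  x=-0.560: |R|=0.69200 <1
  x=-0.550: |R|=0.69308 <1
  x=-0.509: |R|=0.69919 <1
  x=-1.469: |R|=1.26508 >1
  x=-1.458: |R|=1.25020 >1
  x=-1.391: |R|=1.16382 >1
Interval (-1.2444, 0).

z∈(-1.2444,0).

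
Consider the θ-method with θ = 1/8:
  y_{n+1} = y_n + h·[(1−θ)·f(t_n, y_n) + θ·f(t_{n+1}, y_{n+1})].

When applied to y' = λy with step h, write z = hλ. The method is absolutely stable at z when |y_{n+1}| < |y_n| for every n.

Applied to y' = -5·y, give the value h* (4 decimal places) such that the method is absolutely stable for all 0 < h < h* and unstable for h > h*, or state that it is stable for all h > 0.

(-2.6667,0); λ=-5 ⇒ h* = (8/3)/5 = 0.5333.

Set f=λy, z=hλ:
  y_{n+1} = y_n + z·[7/8·y_n + 1/8·y_{n+1}] ⇒ (1 − 1/8z)y_{n+1} = (1 + 7/8z)y_n
  so R(z) = (1 + 7/8z)/(1 − 1/8z).

Need |R(x)|<1, x<0.
x=-1.37: |R|=0.1697
R=−1: 1+7/8x = −1+1/8x ⇒ -3/4x=2 ⇒ x=2/(-3/4)=-2.6667
Confirm numerically:
  x=-1.661: |R|=0.37543 <1
  x=-1.567: |R|=0.31034 <1
  x=-1.389: |R|=0.18351 <1
  x=-1.113: |R|=0.02293 <1
  x=-3.169: |R|=1.26985 >1
  x=-2.979: |R|=1.17069 >1
So |R|<1 on (-2.6667, 0).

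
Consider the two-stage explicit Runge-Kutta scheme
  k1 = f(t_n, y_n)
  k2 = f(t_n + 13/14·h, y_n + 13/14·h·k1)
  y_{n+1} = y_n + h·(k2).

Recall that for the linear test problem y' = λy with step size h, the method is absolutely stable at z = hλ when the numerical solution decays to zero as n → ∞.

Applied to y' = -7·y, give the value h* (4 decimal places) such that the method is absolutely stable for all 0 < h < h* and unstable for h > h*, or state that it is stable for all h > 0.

With y'=λy (z=hλ):
  k1=λy_n ⇒ h·k1=z·y_n;  k2=λ(1+13/14z)y_n ⇒ h·k2=z(1+13/14z)y_n
  y_{n+1}/y_n = 1 + z(1+13/14z) = 1 + z + 13/14z²
  ⇒ R(z) = 1 + z + 13/14z².

Need |R(x)|<1, x<0.
x=-1.34: |R|=1.3273
R=1: x+13/14x²=0 ⇒ x=−14/13=-1.0769; min R=1−1/(4·13/14)=0.7308>−1
Confirm numerically:
  x=-0.915: |R|=0.86242 <1
  x=-0.808: |R|=0.79823 <1
  x=-0.494: |R|=0.73260 <1
  x=-0.446: |R|=0.73871 <1
  x=-1.619: |R|=1.81494 >1
  x=-1.304: |R|=1.27496 >1
Interval (-1.0769, 0).

(-1.0769,0); λ=-7 ⇒ h* = (14/13)/7 = 0.1538.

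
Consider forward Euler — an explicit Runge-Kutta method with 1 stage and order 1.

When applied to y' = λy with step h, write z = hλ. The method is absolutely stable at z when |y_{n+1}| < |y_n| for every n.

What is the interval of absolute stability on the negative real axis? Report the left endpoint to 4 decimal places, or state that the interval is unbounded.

(-2.0000, 0).

On y'=λy, z=hλ:
  order 1, 1-stage ⇒ R(z)=1+z
  (e.g. R(-0.93)=0.07000, |R|=0.07000)

Find x<0 with |R(x)|<1.
x=-0.93: |R|=0.0700
|R(-2.26)|=1.2600 |R(-2.1)|=1.1000 |R(-1.76)|=0.7600
Bisect:
  x_lo=-2.8353 |R|=1.8353  x_hi=-0.1770 |R|=0.8230
  mid=-1.50616 |R|=0.50616 →hi
  mid=-2.17072 |R|=1.17072 →lo
  mid=-1.83844 |R|=0.83844 →hi
  mid=-2.00458 |R|=1.00458 →lo
  mid=-1.92151 |R|=0.92151 →hi
  mid=-1.96305 |R|=0.96305 →hi
  mid=-1.98381 |R|=0.98381 →hi
  mid=-1.99420 |R|=0.99420 →hi
  mid=-1.99939 |R|=0.99939 →hi
  mid=-2.00198 |R|=1.00198 →lo
  ...
  [-2.00004,-1.99988] ⇒ x*=-2.0000
So |R|<1 on (-2.0000, 0).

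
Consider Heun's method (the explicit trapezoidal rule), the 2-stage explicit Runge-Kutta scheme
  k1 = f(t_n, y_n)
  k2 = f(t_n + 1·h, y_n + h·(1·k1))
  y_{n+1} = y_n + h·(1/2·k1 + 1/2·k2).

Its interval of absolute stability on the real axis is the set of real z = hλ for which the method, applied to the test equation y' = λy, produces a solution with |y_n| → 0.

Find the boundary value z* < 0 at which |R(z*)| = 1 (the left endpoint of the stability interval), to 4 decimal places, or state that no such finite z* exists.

On y'=λy, z=hλ:
  order 2, 2-stage ⇒ R(z)=1+z+z^2/2
  (e.g. R(-0.98)=0.50020, |R|=0.50020)

Need |R(x)|<1, x<0.
x=-0.98: |R|=0.5002
|R(-1.88)|=0.8872 |R(-1.07)|=0.5025 |R(-0.74)|=0.5338
Bisect:
  x_lo=-2.5308 |R|=1.6717  x_hi=-0.1949 |R|=0.8241
  mid=-1.36287 |R|=0.56584 →hi
  mid=-1.94686 |R|=0.94827 →hi
  mid=-2.23885 |R|=1.26737 →lo
  mid=-2.09285 |R|=1.09717 →lo
  mid=-2.01986 |R|=1.02005 →lo
  mid=-1.98336 |R|=0.98350 →hi
  mid=-2.00161 |R|=1.00161 →lo
  mid=-1.99248 |R|=0.99251 →hi
  mid=-1.99704 |R|=0.99705 →hi
  ...
  [-2.00004,-1.99990] ⇒ x*=-2.0000
So |R|<1 on (-2.0000, 0).

z* = -2.0000.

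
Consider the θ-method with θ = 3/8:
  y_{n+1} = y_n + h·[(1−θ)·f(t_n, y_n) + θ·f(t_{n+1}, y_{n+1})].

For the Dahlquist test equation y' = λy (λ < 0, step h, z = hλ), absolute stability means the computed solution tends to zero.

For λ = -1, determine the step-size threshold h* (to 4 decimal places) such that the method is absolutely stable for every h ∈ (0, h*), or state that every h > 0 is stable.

(-8.0000,0); λ=-1 ⇒ h* = (8)/1 = 8.0000.

Test eqn y'=λy, z=hλ:
  y_{n+1} = y_n + z·[5/8·y_n + 3/8·y_{n+1}] ⇒ (1 − 3/8z)y_{n+1} = (1 + 5/8z)y_n
  ⇒ R(z) = (1 + 5/8z)/(1 − 3/8z).

Boundary: |R(x)|=1, x<0.
x=-0.44: |R|=0.6223
R=−1: 1+5/8x = −1+3/8x ⇒ -1/4x=2 ⇒ x=2/(-1/4)=-8.0000
Confirm numerically:
  x=-6.185: |R|=0.86330 <1
  x=-3.713: |R|=0.55201 <1
  x=-3.233: |R|=0.46133 <1
  x=-8.557: |R|=1.03308 >1
  x=-8.195: |R|=1.01197 >1
Stable set (-8.0000, 0).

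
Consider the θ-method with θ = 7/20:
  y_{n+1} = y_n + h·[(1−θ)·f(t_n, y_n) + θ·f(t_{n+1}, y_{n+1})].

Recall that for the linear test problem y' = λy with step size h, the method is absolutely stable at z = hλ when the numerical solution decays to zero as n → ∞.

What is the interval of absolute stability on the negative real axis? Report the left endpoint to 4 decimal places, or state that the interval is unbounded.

With y'=λy (z=hλ):
  y_{n+1} = y_n + z·[13/20·y_n + 7/20·y_{n+1}] ⇒ (1 − 7/20z)y_{n+1} = (1 + 13/20z)y_n
  R(z) = (1 + 13/20z)/(1 − 7/20z).

Solve |R(x)|<1 on ℝ⁻.
x=-0.74: |R|=0.4122
R=−1: 1+13/20x = −1+7/20x ⇒ -3/10x=2 ⇒ x=2/(-3/10)=-6.6667
Confirm numerically:
  x=-5.973: |R|=0.93267 <1
  x=-5.563: |R|=0.88765 <1
  x=-4.468: |R|=0.74273 <1
  x=-3.719: |R|=0.61580 <1
  x=-7.225: |R|=1.04747 >1
  x=-6.858: |R|=1.01688 >1
So |R|<1 on (-6.6667, 0).

(-6.6667, 0).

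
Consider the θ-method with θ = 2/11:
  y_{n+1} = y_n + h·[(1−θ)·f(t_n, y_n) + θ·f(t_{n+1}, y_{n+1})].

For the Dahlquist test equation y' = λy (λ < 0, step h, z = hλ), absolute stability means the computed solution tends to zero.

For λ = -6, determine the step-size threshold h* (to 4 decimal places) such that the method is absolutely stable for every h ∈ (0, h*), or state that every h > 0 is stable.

(-3.1429,0); λ=-6 ⇒ h* = (22/7)/6 = 0.5238.

On y'=λy, z=hλ:
  y_{n+1} = y_n + z·[9/11·y_n + 2/11·y_{n+1}] ⇒ (1 − 2/11z)y_{n+1} = (1 + 9/11z)y_n
  R(z) = (1 + 9/11z)/(1 − 2/11z).

Need |R(x)|<1, x<0.
x=-0.33: |R|=0.6887
R=−1: 1+9/11x = −1+2/11x ⇒ -7/11x=2 ⇒ x=2/(-7/11)=-3.1429
Confirm numerically:
  x=-2.778: |R|=0.84574 <1
  x=-1.968: |R|=0.44938 <1
  x=-1.595: |R|=0.23643 <1
  x=-1.404: |R|=0.11848 <1
  x=-3.650: |R|=1.19399 >1
  x=-3.308: |R|=1.06562 >1
Stable set (-3.1429, 0).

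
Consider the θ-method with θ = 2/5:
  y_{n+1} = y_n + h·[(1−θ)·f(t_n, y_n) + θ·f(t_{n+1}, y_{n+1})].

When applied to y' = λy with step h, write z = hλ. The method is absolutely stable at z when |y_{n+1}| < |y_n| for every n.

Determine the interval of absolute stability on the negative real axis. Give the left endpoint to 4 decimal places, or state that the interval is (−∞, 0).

(-10.0000, 0).

With y'=λy (z=hλ):
  y_{n+1} = y_n + z·[3/5·y_n + 2/5·y_{n+1}] ⇒ (1 − 2/5z)y_{n+1} = (1 + 3/5z)y_n
  R(z) = (1 + 3/5z)/(1 − 2/5z).

Find x<0 with |R(x)|<1.
x=-1.03: |R|=0.2705
R=−1: 1+3/5x = −1+2/5x ⇒ -1/5x=2 ⇒ x=2/(-1/5)=-10.0000
Confirm numerically:
  x=-9.067: |R|=0.95967 <1
  x=-5.418: |R|=0.71066 <1
  x=-4.801: |R|=0.64395 <1
  x=-10.528: |R|=1.02026 >1
  x=-10.118: |R|=1.00468 >1
  x=-10.086: |R|=1.00342 >1
Interval (-10.0000, 0).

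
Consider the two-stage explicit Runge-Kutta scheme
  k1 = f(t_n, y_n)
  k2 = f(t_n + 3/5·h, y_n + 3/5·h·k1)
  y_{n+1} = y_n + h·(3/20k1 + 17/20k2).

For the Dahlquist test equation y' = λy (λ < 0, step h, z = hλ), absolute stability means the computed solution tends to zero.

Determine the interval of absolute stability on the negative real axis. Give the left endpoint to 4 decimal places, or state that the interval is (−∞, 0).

z∈(-1.9608,0).

Set f=λy, z=hλ:
  k1=λy_n ⇒ h·k1=z·y_n;  k2=λ(1+3/5z)y_n ⇒ h·k2=z(1+3/5z)y_n
  y_{n+1}/y_n = 1 + 3/20z + 17/20z(1+3/5z) = 1 + z + 51/100z²
  so R(z) = 1 + z + 51/100z².

Boundary: |R(x)|=1, x<0.
x=-1.25: |R|=0.5469
R=1: x+51/100x²=0 ⇒ x=−100/51=-1.9608; min R=1−1/(4·51/100)=0.5098>−1
Confirm numerically:
  x=-1.936: |R|=0.97553 <1
  x=-1.694: |R|=0.76951 <1
  x=-1.426: |R|=0.61107 <1
  x=-2.513: |R|=1.70774 >1
  x=-2.442: |R|=1.59932 >1
  x=-2.324: |R|=1.43050 >1
Interval (-1.9608, 0).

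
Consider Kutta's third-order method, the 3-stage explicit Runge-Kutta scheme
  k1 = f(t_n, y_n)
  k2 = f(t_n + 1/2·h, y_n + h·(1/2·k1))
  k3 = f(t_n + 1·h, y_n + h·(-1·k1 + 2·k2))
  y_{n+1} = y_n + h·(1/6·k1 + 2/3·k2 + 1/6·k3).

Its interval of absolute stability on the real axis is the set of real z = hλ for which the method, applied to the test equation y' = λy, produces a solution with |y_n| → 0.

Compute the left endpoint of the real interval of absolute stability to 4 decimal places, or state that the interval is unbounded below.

z* = -2.5127.

On y'=λy, z=hλ:
  order 3, 3-stage ⇒ R(z)=1+z+z^2/2+z^3/6
  (e.g. R(-0.64)=0.52111, |R|=0.52111)

Boundary: |R(x)|=1, x<0.
x=-0.64: |R|=0.5211
|R(-1.76)|=0.1198 |R(-1.4)|=0.1227 |R(-0.7)|=0.4878
Bisect:
  x_lo=-2.9919 |R|=1.9797  x_hi=-0.0942 |R|=0.9101
  mid=-1.54304 |R|=0.03512 →hi
  mid=-2.26745 |R|=0.63974 →hi
  mid=-2.62966 |R|=1.20284 →lo
  mid=-2.44856 |R|=0.89753 →hi
  mid=-2.53911 |R|=1.04388 →lo
  mid=-2.49383 |R|=0.96917 →hi
  mid=-2.51647 |R|=1.00614 →lo
  mid=-2.50515 |R|=0.98756 →hi
  ...
  [-2.51276,-2.51258] ⇒ x*=-2.5127
So |R|<1 on (-2.5127, 0).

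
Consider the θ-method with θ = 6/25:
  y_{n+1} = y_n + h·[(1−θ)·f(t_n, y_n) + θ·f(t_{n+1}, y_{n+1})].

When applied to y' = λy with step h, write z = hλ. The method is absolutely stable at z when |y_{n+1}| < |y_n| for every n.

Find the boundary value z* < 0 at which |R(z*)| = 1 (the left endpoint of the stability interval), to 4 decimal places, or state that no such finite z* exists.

left endpoint -3.8462.

Test eqn y'=λy, z=hλ:
  y_{n+1} = y_n + z·[19/25·y_n + 6/25·y_{n+1}] ⇒ (1 − 6/25z)y_{n+1} = (1 + 19/25z)y_n
  so R(z) = (1 + 19/25z)/(1 − 6/25z).

Solve |R(x)|<1 on ℝ⁻.
x=-1.59: |R|=0.1508
R=−1: 1+19/25x = −1+6/25x ⇒ -13/25x=2 ⇒ x=2/(-13/25)=-3.8462
Confirm numerically:
  x=-3.724: |R|=0.96646 <1
  x=-3.258: |R|=0.82836 <1
  x=-2.462: |R|=0.54757 <1
  x=-1.879: |R|=0.29500 <1
  x=-4.290: |R|=1.11372 >1
  x=-4.133: |R|=1.07488 >1
Stable set (-3.8462, 0).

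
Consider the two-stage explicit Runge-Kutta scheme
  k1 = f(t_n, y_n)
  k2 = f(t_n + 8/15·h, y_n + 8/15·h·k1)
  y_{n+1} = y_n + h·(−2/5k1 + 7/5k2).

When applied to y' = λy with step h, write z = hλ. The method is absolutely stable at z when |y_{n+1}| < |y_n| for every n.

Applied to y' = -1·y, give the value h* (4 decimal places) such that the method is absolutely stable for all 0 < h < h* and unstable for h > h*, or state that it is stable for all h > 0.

With y'=λy (z=hλ):
  k1=λy_n ⇒ h·k1=z·y_n;  k2=λ(1+8/15z)y_n ⇒ h·k2=z(1+8/15z)y_n
  y_{n+1}/y_n = 1 − 2/5z + 7/5z(1+8/15z) = 1 + z + 56/75z²
  ⇒ R(z) = 1 + z + 56/75z².

Solve |R(x)|<1 on ℝ⁻.
x=-1.59: |R|=1.2976
R=1: x+56/75x²=0 ⇒ x=−75/56=-1.3393; min R=1−1/(4·56/75)=0.6652>−1
Confirm numerically:
  x=-1.288: |R|=0.95068 <1
  x=-1.118: |R|=0.81528 <1
  x=-1.111: |R|=0.81063 <1
  x=-1.682: |R|=1.43041 >1
  x=-1.369: |R|=1.03037 >1
Stable set (-1.3393, 0).

(-1.3393,0); λ=-1 ⇒ h* = (75/56)/1 = 1.3393.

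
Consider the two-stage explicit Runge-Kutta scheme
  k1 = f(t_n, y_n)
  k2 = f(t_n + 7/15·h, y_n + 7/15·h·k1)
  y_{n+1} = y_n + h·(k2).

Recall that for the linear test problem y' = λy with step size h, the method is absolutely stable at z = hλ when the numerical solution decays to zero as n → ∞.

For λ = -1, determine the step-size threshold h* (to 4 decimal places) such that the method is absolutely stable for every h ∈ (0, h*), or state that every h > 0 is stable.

With y'=λy (z=hλ):
  k1=λy_n ⇒ h·k1=z·y_n;  k2=λ(1+7/15z)y_n ⇒ h·k2=z(1+7/15z)y_n
  y_{n+1}/y_n = 1 + z(1+7/15z) = 1 + z + 7/15z²
  so R(z) = 1 + z + 7/15z².

Need |R(x)|<1, x<0.
x=-1.06: |R|=0.4643
R=1: x+7/15x²=0 ⇒ x=−15/7=-2.1429; min R=1−1/(4·7/15)=0.4643>−1
Confirm numerically:
  x=-1.801: |R|=0.71268 <1
  x=-1.158: |R|=0.46778 <1
  x=-0.937: |R|=0.47272 <1
  x=-0.935: |R|=0.47297 <1
  x=-2.451: |R|=1.35245 >1
  x=-2.343: |R|=1.21884 >1
  x=-2.327: |R|=1.19997 >1
Stable set (-2.1429, 0).

(-2.1429,0); λ=-1 ⇒ h* = (15/7)/1 = 2.1429.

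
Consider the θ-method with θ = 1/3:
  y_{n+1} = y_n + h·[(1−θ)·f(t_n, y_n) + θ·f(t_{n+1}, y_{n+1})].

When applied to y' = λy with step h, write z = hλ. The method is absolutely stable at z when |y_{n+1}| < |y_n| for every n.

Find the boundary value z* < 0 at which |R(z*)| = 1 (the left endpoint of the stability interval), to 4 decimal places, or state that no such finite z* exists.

Set f=λy, z=hλ:
  y_{n+1} = y_n + z·[2/3·y_n + 1/3·y_{n+1}] ⇒ (1 − 1/3z)y_{n+1} = (1 + 2/3z)y_n
  ⇒ R(z) = (1 + 2/3z)/(1 − 1/3z).

Find x<0 with |R(x)|<1.
x=-1.05: |R|=0.2222
R=−1: 1+2/3x = −1+1/3x ⇒ -1/3x=2 ⇒ x=2/(-1/3)=-6.0000
Confirm numerically:
  x=-5.428: |R|=0.93213 <1
  x=-5.015: |R|=0.87711 <1
  x=-4.657: |R|=0.82460 <1
  x=-3.423: |R|=0.59879 <1
  x=-6.458: |R|=1.04842 >1
  x=-6.229: |R|=1.02481 >1
Stable set (-6.0000, 0).

z* = -6.0000.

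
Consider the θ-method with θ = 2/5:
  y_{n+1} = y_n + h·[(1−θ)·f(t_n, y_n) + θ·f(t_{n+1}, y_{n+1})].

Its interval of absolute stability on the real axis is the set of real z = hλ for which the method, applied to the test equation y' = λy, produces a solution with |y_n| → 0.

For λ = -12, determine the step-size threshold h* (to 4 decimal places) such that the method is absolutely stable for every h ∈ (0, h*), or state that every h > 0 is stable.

On y'=λy, z=hλ:
  y_{n+1} = y_n + z·[3/5·y_n + 2/5·y_{n+1}] ⇒ (1 − 2/5z)y_{n+1} = (1 + 3/5z)y_n
  so R(z) = (1 + 3/5z)/(1 − 2/5z).

Need |R(x)|<1, x<0.
x=-0.62: |R|=0.5032
R=−1: 1+3/5x = −1+2/5x ⇒ -1/5x=2 ⇒ x=2/(-1/5)=-10.0000
Confirm numerically:
  x=-9.438: |R|=0.97646 <1
  x=-5.975: |R|=0.76254 <1
  x=-4.074: |R|=0.54929 <1
  x=-10.502: |R|=1.01930 >1
  x=-10.275: |R|=1.01076 >1
  x=-10.259: |R|=1.01015 >1
Interval (-10.0000, 0).

(-10.0000,0); λ=-12 ⇒ h* = (10)/12 = 0.8333.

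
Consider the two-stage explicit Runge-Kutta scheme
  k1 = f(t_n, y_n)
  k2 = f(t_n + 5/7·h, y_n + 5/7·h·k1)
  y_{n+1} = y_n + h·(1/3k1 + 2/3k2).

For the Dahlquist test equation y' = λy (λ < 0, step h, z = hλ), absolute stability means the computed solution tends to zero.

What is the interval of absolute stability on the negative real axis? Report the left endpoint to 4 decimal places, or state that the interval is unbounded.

With y'=λy (z=hλ):
  k1=λy_n ⇒ h·k1=z·y_n;  k2=λ(1+5/7z)y_n ⇒ h·k2=z(1+5/7z)y_n
  y_{n+1}/y_n = 1 + 1/3z + 2/3z(1+5/7z) = 1 + z + 10/21z²
  so R(z) = 1 + z + 10/21z².

Solve |R(x)|<1 on ℝ⁻.
x=-0.59: |R|=0.5758
R=1: x+10/21x²=0 ⇒ x=−21/10=-2.1000; min R=1−1/(4·10/21)=0.4750>−1
Confirm numerically:
  x=-1.986: |R|=0.89219 <1
  x=-1.870: |R|=0.79519 <1
  x=-1.578: |R|=0.60775 <1
  x=-2.411: |R|=1.35706 >1
  x=-2.346: |R|=1.27482 >1
So |R|<1 on (-2.1000, 0).

z∈(-2.1000,0).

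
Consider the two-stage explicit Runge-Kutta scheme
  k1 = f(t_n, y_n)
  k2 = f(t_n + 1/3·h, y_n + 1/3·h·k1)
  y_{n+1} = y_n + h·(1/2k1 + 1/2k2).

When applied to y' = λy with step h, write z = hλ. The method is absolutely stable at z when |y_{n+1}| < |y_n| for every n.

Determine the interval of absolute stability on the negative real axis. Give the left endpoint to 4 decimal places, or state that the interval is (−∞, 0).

With y'=λy (z=hλ):
  k1=λy_n ⇒ h·k1=z·y_n;  k2=λ(1+1/3z)y_n ⇒ h·k2=z(1+1/3z)y_n
  y_{n+1}/y_n = 1 + 1/2z + 1/2z(1+1/3z) = 1 + z + 1/6z²
  Hence R(z) = 1 + z + 1/6z².

Need |R(x)|<1, x<0.
x=-1.15: |R|=0.0704
R=1: x+1/6x²=0 ⇒ x=−6=-6.0000; min R=1−1/(4·1/6)=-0.5000>−1
Confirm numerically:
  x=-5.709: |R|=0.72311 <1
  x=-5.374: |R|=0.43931 <1
  x=-5.339: |R|=0.41182 <1
  x=-4.257: |R|=0.23666 <1
  x=-6.434: |R|=1.46539 >1
  x=-6.431: |R|=1.46196 >1
  x=-6.180: |R|=1.18540 >1
So |R|<1 on (-6.0000, 0).

z∈(-6.0000,0).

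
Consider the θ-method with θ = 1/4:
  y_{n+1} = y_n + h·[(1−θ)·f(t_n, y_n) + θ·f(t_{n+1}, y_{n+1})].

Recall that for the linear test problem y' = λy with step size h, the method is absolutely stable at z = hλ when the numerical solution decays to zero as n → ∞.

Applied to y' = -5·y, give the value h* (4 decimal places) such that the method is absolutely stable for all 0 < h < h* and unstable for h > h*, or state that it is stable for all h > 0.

(-4.0000,0); λ=-5 ⇒ h* = (4)/5 = 0.8000.

On y'=λy, z=hλ:
  y_{n+1} = y_n + z·[3/4·y_n + 1/4·y_{n+1}] ⇒ (1 − 1/4z)y_{n+1} = (1 + 3/4z)y_n
  R(z) = (1 + 3/4z)/(1 − 1/4z).

Need |R(x)|<1, x<0.
x=-1.22: |R|=0.0651
R=−1: 1+3/4x = −1+1/4x ⇒ -1/2x=2 ⇒ x=2/(-1/2)=-4.0000
Confirm numerically:
  x=-2.842: |R|=0.66150 <1
  x=-1.789: |R|=0.23614 <1
  x=-1.719: |R|=0.20231 <1
  x=-4.486: |R|=1.11454 >1
  x=-4.346: |R|=1.08291 >1
  x=-4.023: |R|=1.00573 >1
Stable set (-4.0000, 0).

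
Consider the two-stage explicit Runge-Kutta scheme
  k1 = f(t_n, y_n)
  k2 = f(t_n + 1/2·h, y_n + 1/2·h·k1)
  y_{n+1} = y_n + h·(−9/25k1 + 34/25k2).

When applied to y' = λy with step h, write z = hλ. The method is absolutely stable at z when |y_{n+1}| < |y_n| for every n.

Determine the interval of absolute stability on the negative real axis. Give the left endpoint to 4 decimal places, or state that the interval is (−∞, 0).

On y'=λy, z=hλ:
  k1=λy_n ⇒ h·k1=z·y_n;  k2=λ(1+1/2z)y_n ⇒ h·k2=z(1+1/2z)y_n
  y_{n+1}/y_n = 1 − 9/25z + 34/25z(1+1/2z) = 1 + z + 17/25z²
  Hence R(z) = 1 + z + 17/25z².

Need |R(x)|<1, x<0.
x=-1.24: |R|=0.8056
R=1: x+17/25x²=0 ⇒ x=−25/17=-1.4706; min R=1−1/(4·17/25)=0.6324>−1
Confirm numerically:
  x=-1.421: |R|=0.95208 <1
  x=-1.171: |R|=0.76144 <1
  x=-0.814: |R|=0.63657 <1
  x=-0.692: |R|=0.63363 <1
  x=-1.823: |R|=1.43686 >1
  x=-1.682: |R|=1.24180 >1
Stable set (-1.4706, 0).

z∈(-1.4706,0).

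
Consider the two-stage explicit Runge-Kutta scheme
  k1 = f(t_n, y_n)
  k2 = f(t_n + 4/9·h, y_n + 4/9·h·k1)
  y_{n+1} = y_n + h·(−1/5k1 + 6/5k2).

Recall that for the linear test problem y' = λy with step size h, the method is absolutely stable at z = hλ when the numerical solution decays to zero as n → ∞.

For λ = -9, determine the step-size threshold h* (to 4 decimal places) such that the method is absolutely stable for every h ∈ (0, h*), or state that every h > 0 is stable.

With y'=λy (z=hλ):
  k1=λy_n ⇒ h·k1=z·y_n;  k2=λ(1+4/9z)y_n ⇒ h·k2=z(1+4/9z)y_n
  y_{n+1}/y_n = 1 − 1/5z + 6/5z(1+4/9z) = 1 + z + 8/15z²
  R(z) = 1 + z + 8/15z².

Boundary: |R(x)|=1, x<0.
x=-1.62: |R|=0.7797
R=1: x+8/15x²=0 ⇒ x=−15/8=-1.8750; min R=1−1/(4·8/15)=0.5312>−1
Confirm numerically:
  x=-1.389: |R|=0.63997 <1
  x=-1.337: |R|=0.61637 <1
  x=-0.864: |R|=0.53413 <1
  x=-2.059: |R|=1.20206 >1
  x=-1.948: |R|=1.07584 >1
Stable set (-1.8750, 0).

(-1.8750,0); λ=-9 ⇒ h* = (15/8)/9 = 0.2083.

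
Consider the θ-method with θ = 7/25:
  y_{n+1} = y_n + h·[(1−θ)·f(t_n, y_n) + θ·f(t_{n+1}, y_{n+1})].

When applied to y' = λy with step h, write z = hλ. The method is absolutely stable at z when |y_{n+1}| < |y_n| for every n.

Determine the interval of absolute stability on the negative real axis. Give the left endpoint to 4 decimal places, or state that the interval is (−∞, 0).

z∈(-4.5455,0).

With y'=λy (z=hλ):
  y_{n+1} = y_n + z·[18/25·y_n + 7/25·y_{n+1}] ⇒ (1 − 7/25z)y_{n+1} = (1 + 18/25z)y_n
  ⇒ R(z) = (1 + 18/25z)/(1 − 7/25z).

Boundary: |R(x)|=1, x<0.
x=-0.93: |R|=0.2621
R=−1: 1+18/25x = −1+7/25x ⇒ -11/25x=2 ⇒ x=2/(-11/25)=-4.5455
Confirm numerically:
  x=-2.774: |R|=0.56130 <1
  x=-2.179: |R|=0.35332 <1
  x=-2.171: |R|=0.35023 <1
  x=-4.992: |R|=1.08194 >1
  x=-4.914: |R|=1.06825 >1
  x=-4.592: |R|=1.00896 >1
So |R|<1 on (-4.5455, 0).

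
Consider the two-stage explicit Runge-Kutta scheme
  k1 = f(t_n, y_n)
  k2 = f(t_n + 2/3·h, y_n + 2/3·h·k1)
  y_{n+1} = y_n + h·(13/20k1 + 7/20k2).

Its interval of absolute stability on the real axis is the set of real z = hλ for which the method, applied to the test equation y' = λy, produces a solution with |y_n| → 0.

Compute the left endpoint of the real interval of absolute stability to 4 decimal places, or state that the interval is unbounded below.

z* = -4.2857.

On y'=λy, z=hλ:
  k1=λy_n ⇒ h·k1=z·y_n;  k2=λ(1+2/3z)y_n ⇒ h·k2=z(1+2/3z)y_n
  y_{n+1}/y_n = 1 + 13/20z + 7/20z(1+2/3z) = 1 + z + 7/30z²
  so R(z) = 1 + z + 7/30z².

Need |R(x)|<1, x<0.
x=-1.25: |R|=0.1146
R=1: x+7/30x²=0 ⇒ x=−30/7=-4.2857; min R=1−1/(4·7/30)=-0.0714>−1
Confirm numerically:
  x=-3.445: |R|=0.32421 <1
  x=-3.122: |R|=0.15227 <1
  x=-1.933: |R|=0.06115 <1
  x=-4.423: |R|=1.14168 >1
  x=-4.377: |R|=1.09323 >1
Stable set (-4.2857, 0).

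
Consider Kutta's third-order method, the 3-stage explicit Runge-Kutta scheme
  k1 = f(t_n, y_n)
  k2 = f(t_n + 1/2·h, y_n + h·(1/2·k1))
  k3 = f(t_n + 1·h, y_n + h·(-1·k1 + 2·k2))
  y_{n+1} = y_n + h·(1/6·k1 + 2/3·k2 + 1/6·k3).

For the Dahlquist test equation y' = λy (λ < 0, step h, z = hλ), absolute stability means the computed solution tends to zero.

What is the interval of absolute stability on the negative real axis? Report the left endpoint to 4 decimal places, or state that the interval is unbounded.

z∈(-2.5127,0).

Test eqn y'=λy, z=hλ:
  order 3, 3-stage ⇒ R(z)=1+z+z^2/2+z^3/6
  (e.g. R(-1.67)=-0.05179, |R|=0.05179)

Need |R(x)|<1, x<0.
x=-1.67: |R|=0.0518
|R(-2.25)|=0.6172 |R(-2.05)|=0.3846 |R(-1.54)|=0.0371
Bisect:
  x_lo=-3.0786 |R|=2.2027  x_hi=-0.3173 |R|=0.7277
  mid=-1.69792 |R|=0.07228 →hi
  mid=-2.38825 |R|=0.80670 →hi
  mid=-2.73341 |R|=1.40145 →lo
  mid=-2.56083 |R|=1.08083 →lo
  mid=-2.47454 |R|=0.93828 →hi
  mid=-2.51769 |R|=1.00814 →lo
  mid=-2.49611 |R|=0.97286 →hi
  mid=-2.50690 |R|=0.99041 →hi
  mid=-2.51229 |R|=0.99926 →hi
  mid=-2.51499 |R|=1.00369 →lo
  ...
  [-2.51280,-2.51263] ⇒ x*=-2.5127
Interval (-2.5127, 0).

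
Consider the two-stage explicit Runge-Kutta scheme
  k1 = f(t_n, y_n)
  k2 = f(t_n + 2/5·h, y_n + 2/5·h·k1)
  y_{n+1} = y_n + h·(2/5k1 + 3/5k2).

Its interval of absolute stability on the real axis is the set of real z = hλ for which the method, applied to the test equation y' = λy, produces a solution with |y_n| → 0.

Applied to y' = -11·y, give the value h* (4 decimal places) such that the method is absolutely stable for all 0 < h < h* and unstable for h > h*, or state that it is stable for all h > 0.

(-4.1667,0); λ=-11 ⇒ h* = (25/6)/11 = 0.3788.

On y'=λy, z=hλ:
  k1=λy_n ⇒ h·k1=z·y_n;  k2=λ(1+2/5z)y_n ⇒ h·k2=z(1+2/5z)y_n
  y_{n+1}/y_n = 1 + 2/5z + 3/5z(1+2/5z) = 1 + z + 6/25z²
  R(z) = 1 + z + 6/25z².

Solve |R(x)|<1 on ℝ⁻.
x=-1.61: |R|=0.0121
R=1: x+6/25x²=0 ⇒ x=−25/6=-4.1667; min R=1−1/(4·6/25)=-0.0417>−1
Confirm numerically:
  x=-4.125: |R|=0.95875 <1
  x=-3.465: |R|=0.41649 <1
  x=-3.095: |R|=0.20397 <1
  x=-1.749: |R|=0.01484 <1
  x=-4.521: |R|=1.38447 >1
  x=-4.508: |R|=1.36930 >1
Interval (-4.1667, 0).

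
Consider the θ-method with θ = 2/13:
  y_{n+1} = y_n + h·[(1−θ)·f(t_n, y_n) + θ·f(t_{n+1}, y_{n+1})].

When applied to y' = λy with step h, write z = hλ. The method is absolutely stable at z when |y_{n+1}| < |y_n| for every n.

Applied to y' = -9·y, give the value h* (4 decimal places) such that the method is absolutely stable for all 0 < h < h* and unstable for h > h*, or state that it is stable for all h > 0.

With y'=λy (z=hλ):
  y_{n+1} = y_n + z·[11/13·y_n + 2/13·y_{n+1}] ⇒ (1 − 2/13z)y_{n+1} = (1 + 11/13z)y_n
  ⇒ R(z) = (1 + 11/13z)/(1 − 2/13z).

Boundary: |R(x)|=1, x<0.
x=-0.58: |R|=0.4675
R=−1: 1+11/13x = −1+2/13x ⇒ -9/13x=2 ⇒ x=2/(-9/13)=-2.8889
Confirm numerically:
  x=-2.611: |R|=0.86275 <1
  x=-2.551: |R|=0.83201 <1
  x=-1.399: |R|=0.15122 <1
  x=-3.126: |R|=1.11085 >1
  x=-2.914: |R|=1.01200 >1
Interval (-2.8889, 0).

(-2.8889,0); λ=-9 ⇒ h* = (26/9)/9 = 0.3210.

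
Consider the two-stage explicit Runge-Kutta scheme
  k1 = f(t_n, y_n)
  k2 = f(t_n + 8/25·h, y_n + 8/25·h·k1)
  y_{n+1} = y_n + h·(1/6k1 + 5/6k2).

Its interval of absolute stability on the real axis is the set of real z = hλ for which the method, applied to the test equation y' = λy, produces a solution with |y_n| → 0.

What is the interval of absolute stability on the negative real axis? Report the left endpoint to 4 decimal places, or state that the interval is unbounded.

(-3.7500, 0).

Set f=λy, z=hλ:
  k1=λy_n ⇒ h·k1=z·y_n;  k2=λ(1+8/25z)y_n ⇒ h·k2=z(1+8/25z)y_n
  y_{n+1}/y_n = 1 + 1/6z + 5/6z(1+8/25z) = 1 + z + 4/15z²
  ⇒ R(z) = 1 + z + 4/15z².

Find x<0 with |R(x)|<1.
x=-0.87: |R|=0.3318
R=1: x+4/15x²=0 ⇒ x=−15/4=-3.7500; min R=1−1/(4·4/15)=0.0625>−1
Confirm numerically:
  x=-3.103: |R|=0.46463 <1
  x=-2.836: |R|=0.30877 <1
  x=-1.823: |R|=0.06322 <1
  x=-4.254: |R|=1.57174 >1
  x=-4.218: |R|=1.52641 >1
Interval (-3.7500, 0).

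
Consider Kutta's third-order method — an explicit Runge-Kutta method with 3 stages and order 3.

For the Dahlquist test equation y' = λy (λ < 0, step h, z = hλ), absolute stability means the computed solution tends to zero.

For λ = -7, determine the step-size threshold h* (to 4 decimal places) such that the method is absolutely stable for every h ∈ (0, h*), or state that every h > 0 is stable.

(-2.5127,0); λ=-7 ⇒ h* = 0.3590.

Set f=λy, z=hλ:
  order 3, 3-stage ⇒ R(z)=1+z+z^2/2+z^3/6
  (e.g. R(-1.3)=0.17883, |R|=0.17883)

Solve |R(x)|<1 on ℝ⁻.
x=-1.3: |R|=0.1788
|R(-2)|=0.3333 |R(-0.79)|=0.4399 |R(-0.57)|=0.5616
Bisect:
  x_lo=-3.0147 |R|=2.0369  x_hi=-0.2580 |R|=0.7725
  mid=-1.63632 |R|=0.02777 →hi
  mid=-2.32550 |R|=0.71756 →hi
  mid=-2.67010 |R|=1.27809 →lo
  mid=-2.49780 |R|=0.97559 →hi
  mid=-2.58395 |R|=1.12096 →lo
  mid=-2.54087 |R|=1.04685 →lo
  mid=-2.51934 |R|=1.01087 →lo
  ...
  [-2.51277,-2.51261] ⇒ x*=-2.5127
Interval (-2.5127, 0).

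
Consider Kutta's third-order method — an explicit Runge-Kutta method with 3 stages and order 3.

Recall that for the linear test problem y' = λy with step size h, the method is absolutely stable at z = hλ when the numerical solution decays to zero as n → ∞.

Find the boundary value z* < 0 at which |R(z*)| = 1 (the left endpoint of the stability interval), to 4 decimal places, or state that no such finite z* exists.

left endpoint -2.5127.

Test eqn y'=λy, z=hλ:
  order 3, 3-stage ⇒ R(z)=1+z+z^2/2+z^3/6
  (e.g. R(-0.46)=0.62958, |R|=0.62958)

Need |R(x)|<1, x<0.
x=-0.46: |R|=0.6296
|R(-2.36)|=0.7659 |R(-2.27)|=0.6431 |R(-2.13)|=0.4721
Bisect:
  x_lo=-3.3423 |R|=2.9795  x_hi=-0.3911 |R|=0.6754
  mid=-1.86671 |R|=0.20853 →hi
  mid=-2.60449 |R|=1.15735 →lo
  mid=-2.23560 |R|=0.59887 →hi
  mid=-2.42005 |R|=0.85395 →hi
  mid=-2.51227 |R|=0.99922 →hi
  mid=-2.55838 |R|=1.07662 →lo
  mid=-2.53532 |R|=1.03751 →lo
  mid=-2.52380 |R|=1.01826 →lo
  mid=-2.51803 |R|=1.00871 →lo
  ...
  [-2.51281,-2.51263] ⇒ x*=-2.5127
Stable set (-2.5127, 0).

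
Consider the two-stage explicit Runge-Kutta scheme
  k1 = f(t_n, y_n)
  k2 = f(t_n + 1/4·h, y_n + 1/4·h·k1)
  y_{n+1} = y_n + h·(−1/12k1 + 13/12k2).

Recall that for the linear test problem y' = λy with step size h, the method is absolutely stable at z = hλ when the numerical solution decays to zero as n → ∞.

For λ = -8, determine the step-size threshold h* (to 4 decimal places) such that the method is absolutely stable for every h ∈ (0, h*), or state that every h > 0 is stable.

With y'=λy (z=hλ):
  k1=λy_n ⇒ h·k1=z·y_n;  k2=λ(1+1/4z)y_n ⇒ h·k2=z(1+1/4z)y_n
  y_{n+1}/y_n = 1 − 1/12z + 13/12z(1+1/4z) = 1 + z + 13/48z²
  so R(z) = 1 + z + 13/48z².

Find x<0 with |R(x)|<1.
x=-1.46: |R|=0.1173
R=1: x+13/48x²=0 ⇒ x=−48/13=-3.6923; min R=1−1/(4·13/48)=0.0769>−1
Confirm numerically:
  x=-2.274: |R|=0.12650 <1
  x=-1.935: |R|=0.07906 <1
  x=-1.756: |R|=0.07912 <1
  x=-1.507: |R|=0.10808 <1
  x=-4.000: |R|=1.33333 >1
  x=-3.943: |R|=1.26771 >1
Stable set (-3.6923, 0).

(-3.6923,0); λ=-8 ⇒ h* = (48/13)/8 = 0.4615.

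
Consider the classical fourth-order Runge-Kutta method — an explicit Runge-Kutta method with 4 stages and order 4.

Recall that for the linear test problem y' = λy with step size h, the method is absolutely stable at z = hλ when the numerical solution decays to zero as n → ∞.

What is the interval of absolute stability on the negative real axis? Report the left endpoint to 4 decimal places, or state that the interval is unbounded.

(-2.7853, 0).

Test eqn y'=λy, z=hλ:
  order 4, 4-stage ⇒ R(z)=1+z+z^2/2+z^3/6+z^4/24
  (e.g. R(-0.95)=0.39229, |R|=0.39229)

Boundary: |R(x)|=1, x<0.
x=-0.95: |R|=0.3923
|R(-2.94)|=1.2594 |R(-2.8)|=1.0224 |R(-2.51)|=0.6583
Bisect:
  x_lo=-3.5728 |R|=2.9977  x_hi=-0.3763 |R|=0.6864
  mid=-1.97454 |R|=0.32517 →hi
  mid=-2.77365 |R|=0.98259 →hi
  mid=-3.17321 |R|=1.76069 →lo
  mid=-2.97343 |R|=1.32274 →lo
  mid=-2.87354 |R|=1.14141 →lo
  mid=-2.82360 |R|=1.05930 →lo
  mid=-2.79863 |R|=1.02029 →lo
  mid=-2.78614 |R|=1.00128 →lo
  mid=-2.77990 |R|=0.99189 →hi
  ...
  [-2.78536,-2.78516] ⇒ x*=-2.7853
Stable set (-2.7853, 0).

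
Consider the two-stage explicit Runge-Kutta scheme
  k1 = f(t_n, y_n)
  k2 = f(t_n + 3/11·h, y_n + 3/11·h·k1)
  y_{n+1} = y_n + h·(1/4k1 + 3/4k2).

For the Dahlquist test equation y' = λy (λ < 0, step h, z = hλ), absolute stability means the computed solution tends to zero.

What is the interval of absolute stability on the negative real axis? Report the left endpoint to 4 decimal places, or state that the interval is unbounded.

(-4.8889, 0).

Set f=λy, z=hλ:
  k1=λy_n ⇒ h·k1=z·y_n;  k2=λ(1+3/11z)y_n ⇒ h·k2=z(1+3/11z)y_n
  y_{n+1}/y_n = 1 + 1/4z + 3/4z(1+3/11z) = 1 + z + 9/44z²
  ⇒ R(z) = 1 + z + 9/44z².

Boundary: |R(x)|=1, x<0.
x=-0.98: |R|=0.2164
R=1: x+9/44x²=0 ⇒ x=−44/9=-4.8889; min R=1−1/(4·9/44)=-0.2222>−1
Confirm numerically:
  x=-2.934: |R|=0.17320 <1
  x=-2.854: |R|=0.18791 <1
  x=-2.579: |R|=0.21852 <1
  x=-2.268: |R|=0.21585 <1
  x=-5.344: |R|=1.49748 >1
  x=-5.037: |R|=1.15260 >1
  x=-5.024: |R|=1.13885 >1
Stable set (-4.8889, 0).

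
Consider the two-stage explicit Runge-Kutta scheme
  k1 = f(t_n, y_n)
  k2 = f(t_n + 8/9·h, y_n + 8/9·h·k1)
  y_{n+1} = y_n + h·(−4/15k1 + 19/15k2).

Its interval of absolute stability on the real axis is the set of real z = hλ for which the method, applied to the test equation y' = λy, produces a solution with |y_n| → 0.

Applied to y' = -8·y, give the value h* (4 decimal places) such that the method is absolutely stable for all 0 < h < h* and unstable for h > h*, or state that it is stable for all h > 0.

Set f=λy, z=hλ:
  k1=λy_n ⇒ h·k1=z·y_n;  k2=λ(1+8/9z)y_n ⇒ h·k2=z(1+8/9z)y_n
  y_{n+1}/y_n = 1 − 4/15z + 19/15z(1+8/9z) = 1 + z + 152/135z²
  R(z) = 1 + z + 152/135z².

Solve |R(x)|<1 on ℝ⁻.
x=-1.29: |R|=1.5837
R=1: x+152/135x²=0 ⇒ x=−135/152=-0.8882; min R=1−1/(4·152/135)=0.7780>−1
Confirm numerically:
  x=-0.843: |R|=0.95714 <1
  x=-0.537: |R|=0.78768 <1
  x=-0.424: |R|=0.77841 <1
  x=-1.425: |R|=1.86133 >1
  x=-1.172: |R|=1.37455 >1
Stable set (-0.8882, 0).

(-0.8882,0); λ=-8 ⇒ h* = (135/152)/8 = 0.1110.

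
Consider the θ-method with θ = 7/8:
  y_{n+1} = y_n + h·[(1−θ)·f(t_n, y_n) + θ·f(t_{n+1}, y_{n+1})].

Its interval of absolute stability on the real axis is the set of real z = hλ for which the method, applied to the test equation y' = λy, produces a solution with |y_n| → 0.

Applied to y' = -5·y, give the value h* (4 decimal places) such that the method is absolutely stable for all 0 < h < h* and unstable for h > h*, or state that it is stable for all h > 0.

With y'=λy (z=hλ):
  y_{n+1} = y_n + z·[1/8·y_n + 7/8·y_{n+1}] ⇒ (1 − 7/8z)y_{n+1} = (1 + 1/8z)y_n
  R(z) = (1 + 1/8z)/(1 − 7/8z).

Solve |R(x)|<1 on ℝ⁻.
x=-0.76: |R|=0.5435
x=-2: |R|=0.2727
x=-10: |R|=0.0256
x=-100: |R|=0.1299
θ=7/8≥1/2 ⇒ |1+1/8x|<|1−7/8x| ∀x<0 ⇒ stable on all of ℝ⁻.

interval (−∞, 0). Any h>0 works for λ=-5.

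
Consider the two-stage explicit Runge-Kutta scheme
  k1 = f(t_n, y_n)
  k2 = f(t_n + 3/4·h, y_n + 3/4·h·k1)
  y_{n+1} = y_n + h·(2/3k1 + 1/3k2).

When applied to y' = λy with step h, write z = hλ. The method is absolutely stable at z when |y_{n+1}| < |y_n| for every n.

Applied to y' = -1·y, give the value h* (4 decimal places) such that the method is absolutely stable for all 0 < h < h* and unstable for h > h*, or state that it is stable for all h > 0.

(-4.0000,0); λ=-1 ⇒ h* = (4)/1 = 4.0000.

Set f=λy, z=hλ:
  k1=λy_n ⇒ h·k1=z·y_n;  k2=λ(1+3/4z)y_n ⇒ h·k2=z(1+3/4z)y_n
  y_{n+1}/y_n = 1 + 2/3z + 1/3z(1+3/4z) = 1 + z + 1/4z²
  R(z) = 1 + z + 1/4z².

Boundary: |R(x)|=1, x<0.
x=-0.66: |R|=0.4489
R=1: x+1/4x²=0 ⇒ x=−4=-4.0000; min R=1−1/(4·1/4)=0.0000>−1
Confirm numerically:
  x=-3.641: |R|=0.67322 <1
  x=-2.857: |R|=0.18361 <1
  x=-2.838: |R|=0.17556 <1
  x=-4.171: |R|=1.17831 >1
  x=-4.077: |R|=1.07848 >1
So |R|<1 on (-4.0000, 0).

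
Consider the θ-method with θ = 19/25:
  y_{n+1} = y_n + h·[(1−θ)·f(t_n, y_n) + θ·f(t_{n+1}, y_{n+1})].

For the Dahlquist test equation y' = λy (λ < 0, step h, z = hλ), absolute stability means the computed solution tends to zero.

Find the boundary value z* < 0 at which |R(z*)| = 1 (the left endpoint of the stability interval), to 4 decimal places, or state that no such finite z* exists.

Set f=λy, z=hλ:
  y_{n+1} = y_n + z·[6/25·y_n + 19/25·y_{n+1}] ⇒ (1 − 19/25z)y_{n+1} = (1 + 6/25z)y_n
  Hence R(z) = (1 + 6/25z)/(1 − 19/25z).

Boundary: |R(x)|=1, x<0.
x=-0.35: |R|=0.7235
x=-2: |R|=0.2063
x=-10: |R|=0.1628
x=-100: |R|=0.2987
θ=19/25≥1/2 ⇒ |1+6/25x|<|1−19/25x| ∀x<0 ⇒ stable on all of ℝ⁻.

(−∞, 0) — no finite endpoint.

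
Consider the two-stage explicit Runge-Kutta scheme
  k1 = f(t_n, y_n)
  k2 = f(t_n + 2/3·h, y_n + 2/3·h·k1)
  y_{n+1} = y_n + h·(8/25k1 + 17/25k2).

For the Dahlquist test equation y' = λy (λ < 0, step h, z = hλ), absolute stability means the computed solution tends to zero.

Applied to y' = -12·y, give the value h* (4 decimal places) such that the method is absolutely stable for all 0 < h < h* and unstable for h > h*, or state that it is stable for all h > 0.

(-2.2059,0); λ=-12 ⇒ h* = (75/34)/12 = 0.1838.

Set f=λy, z=hλ:
  k1=λy_n ⇒ h·k1=z·y_n;  k2=λ(1+2/3z)y_n ⇒ h·k2=z(1+2/3z)y_n
  y_{n+1}/y_n = 1 + 8/25z + 17/25z(1+2/3z) = 1 + z + 34/75z²
  so R(z) = 1 + z + 34/75z².

Need |R(x)|<1, x<0.
x=-1.09: |R|=0.4486
R=1: x+34/75x²=0 ⇒ x=−75/34=-2.2059; min R=1−1/(4·34/75)=0.4485>−1
Confirm numerically:
  x=-1.869: |R|=0.71457 <1
  x=-1.731: |R|=0.62735 <1
  x=-1.570: |R|=0.54742 <1
  x=-2.649: |R|=1.53213 >1
  x=-2.486: |R|=1.31569 >1
Interval (-2.2059, 0).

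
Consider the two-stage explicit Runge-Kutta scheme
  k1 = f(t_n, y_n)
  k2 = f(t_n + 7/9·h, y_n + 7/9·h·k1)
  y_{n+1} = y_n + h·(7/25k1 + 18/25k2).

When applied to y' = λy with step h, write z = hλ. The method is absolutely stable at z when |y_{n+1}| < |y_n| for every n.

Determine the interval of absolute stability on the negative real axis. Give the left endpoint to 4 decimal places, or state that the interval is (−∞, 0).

Test eqn y'=λy, z=hλ:
  k1=λy_n ⇒ h·k1=z·y_n;  k2=λ(1+7/9z)y_n ⇒ h·k2=z(1+7/9z)y_n
  y_{n+1}/y_n = 1 + 7/25z + 18/25z(1+7/9z) = 1 + z + 14/25z²
  Hence R(z) = 1 + z + 14/25z².

Solve |R(x)|<1 on ℝ⁻.
x=-0.45: |R|=0.6634
R=1: x+14/25x²=0 ⇒ x=−25/14=-1.7857; min R=1−1/(4·14/25)=0.5536>−1
Confirm numerically:
  x=-1.751: |R|=0.96596 <1
  x=-1.505: |R|=0.76341 <1
  x=-1.324: |R|=0.65767 <1
  x=-1.210: |R|=0.60990 <1
  x=-1.989: |R|=1.22643 >1
  x=-1.857: |R|=1.07413 >1
So |R|<1 on (-1.7857, 0).

z∈(-1.7857,0).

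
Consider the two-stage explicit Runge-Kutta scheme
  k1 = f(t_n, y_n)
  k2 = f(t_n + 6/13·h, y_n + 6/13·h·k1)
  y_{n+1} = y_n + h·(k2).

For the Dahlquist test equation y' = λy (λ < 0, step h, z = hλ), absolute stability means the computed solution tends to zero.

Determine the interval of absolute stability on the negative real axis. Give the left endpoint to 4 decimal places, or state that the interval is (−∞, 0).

Set f=λy, z=hλ:
  k1=λy_n ⇒ h·k1=z·y_n;  k2=λ(1+6/13z)y_n ⇒ h·k2=z(1+6/13z)y_n
  y_{n+1}/y_n = 1 + z(1+6/13z) = 1 + z + 6/13z²
  Hence R(z) = 1 + z + 6/13z².

Need |R(x)|<1, x<0.
x=-1.59: |R|=0.5768
R=1: x+6/13x²=0 ⇒ x=−13/6=-2.1667; min R=1−1/(4·6/13)=0.4583>−1
Confirm numerically:
  x=-1.894: |R|=0.76165 <1
  x=-1.650: |R|=0.60654 <1
  x=-1.391: |R|=0.50202 <1
  x=-1.188: |R|=0.46339 <1
  x=-2.403: |R|=1.26211 >1
  x=-2.346: |R|=1.19418 >1
Stable set (-2.1667, 0).

(-2.1667, 0).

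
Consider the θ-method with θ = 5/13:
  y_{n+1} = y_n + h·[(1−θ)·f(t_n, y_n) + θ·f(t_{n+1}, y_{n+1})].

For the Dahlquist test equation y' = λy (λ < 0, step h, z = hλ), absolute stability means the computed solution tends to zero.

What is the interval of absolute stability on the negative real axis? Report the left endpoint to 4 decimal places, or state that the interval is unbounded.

Set f=λy, z=hλ:
  y_{n+1} = y_n + z·[8/13·y_n + 5/13·y_{n+1}] ⇒ (1 − 5/13z)y_{n+1} = (1 + 8/13z)y_n
  ⇒ R(z) = (1 + 8/13z)/(1 − 5/13z).

Find x<0 with |R(x)|<1.
x=-0.72: |R|=0.4361
R=−1: 1+8/13x = −1+5/13x ⇒ -3/13x=2 ⇒ x=2/(-3/13)=-8.6667
Confirm numerically:
  x=-7.799: |R|=0.94994 <1
  x=-7.382: |R|=0.92278 <1
  x=-6.101: |R|=0.82308 <1
  x=-4.593: |R|=0.66020 <1
  x=-9.130: |R|=1.02370 >1
  x=-8.904: |R|=1.01238 >1
So |R|<1 on (-8.6667, 0).

z∈(-8.6667,0).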